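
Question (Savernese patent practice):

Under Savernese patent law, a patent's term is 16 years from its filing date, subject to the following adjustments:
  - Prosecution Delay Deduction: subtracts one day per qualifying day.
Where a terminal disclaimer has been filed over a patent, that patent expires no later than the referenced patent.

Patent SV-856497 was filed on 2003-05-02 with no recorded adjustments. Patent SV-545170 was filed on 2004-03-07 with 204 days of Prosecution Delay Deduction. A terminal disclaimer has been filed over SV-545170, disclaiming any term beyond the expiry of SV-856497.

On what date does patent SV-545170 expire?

Natural term of SV-545170:
  Base: filing + 16 years → 7 March 2020.
  Prosecution Delay Deduction: −204 days → 16 August 2019.
Expiry of referenced patent SV-856497:
  Base: filing + 16 years → 2 May 2019.
Terminal disclaimer: SV-545170 expires on the earlier of 16 August 2019 and 2 May 2019.

2019-05-02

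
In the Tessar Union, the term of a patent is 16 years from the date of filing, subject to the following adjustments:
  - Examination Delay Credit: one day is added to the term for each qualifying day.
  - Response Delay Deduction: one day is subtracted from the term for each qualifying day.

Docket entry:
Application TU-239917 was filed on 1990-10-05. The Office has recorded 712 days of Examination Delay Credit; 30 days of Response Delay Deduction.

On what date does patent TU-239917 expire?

August 17, 2008

Base term: filing date + 16 years → 5 October 2006.
Examination Delay Credit: +712 days → 16 September 2008.
Response Delay Deduction: −30 days → 17 August 2008.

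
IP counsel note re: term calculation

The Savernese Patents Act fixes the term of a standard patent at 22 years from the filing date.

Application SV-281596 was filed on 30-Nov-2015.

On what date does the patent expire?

2037-11-30

Filing date + 22 years → 30 November 2037.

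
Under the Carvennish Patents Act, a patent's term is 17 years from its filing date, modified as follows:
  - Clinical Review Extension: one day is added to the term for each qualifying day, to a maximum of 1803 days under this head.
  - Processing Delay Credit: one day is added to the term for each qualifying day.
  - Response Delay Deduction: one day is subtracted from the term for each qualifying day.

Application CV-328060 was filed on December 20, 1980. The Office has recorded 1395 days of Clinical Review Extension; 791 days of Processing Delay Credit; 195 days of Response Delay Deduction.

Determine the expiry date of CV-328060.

2003-06-03

Base term: filing date + 17 years → 20 December 1997.
Clinical Review Extension: 1395 days (within the 1803-day cap) → +1395 days → 15 October 2001.
Processing Delay Credit: +791 days → 15 December 2003.
Response Delay Deduction: −195 days → 3 June 2003.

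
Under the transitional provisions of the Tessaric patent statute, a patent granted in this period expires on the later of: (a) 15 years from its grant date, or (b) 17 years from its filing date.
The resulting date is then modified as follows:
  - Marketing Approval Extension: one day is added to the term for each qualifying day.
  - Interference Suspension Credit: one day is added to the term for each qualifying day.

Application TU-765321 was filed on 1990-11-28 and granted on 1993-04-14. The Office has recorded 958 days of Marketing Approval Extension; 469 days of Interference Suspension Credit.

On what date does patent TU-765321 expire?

2012-03-11

(a) grant + 15 years → 14 April 2008.
(b) filing + 17 years → 28 November 2007.
Later of the two: 14 April 2008.
Marketing Approval Extension: +958 days → 28 November 2010.
Interference Suspension Credit: +469 days → 11 March 2012.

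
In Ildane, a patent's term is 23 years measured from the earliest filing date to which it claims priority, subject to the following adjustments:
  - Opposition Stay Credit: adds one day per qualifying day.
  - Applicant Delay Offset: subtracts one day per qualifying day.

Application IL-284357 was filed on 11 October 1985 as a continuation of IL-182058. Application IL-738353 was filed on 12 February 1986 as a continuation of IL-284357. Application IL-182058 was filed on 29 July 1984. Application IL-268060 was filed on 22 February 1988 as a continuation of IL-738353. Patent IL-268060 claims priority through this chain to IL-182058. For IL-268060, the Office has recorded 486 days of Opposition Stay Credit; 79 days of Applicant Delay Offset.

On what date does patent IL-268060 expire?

Earliest priority filing: 29 July 1984.
Base term: 29 July 1984 + 23 years → 29 July 2007.
Opposition Stay Credit: +486 days → 26 November 2008.
Applicant Delay Offset: −79 days → 8 September 2008.

2008-09-08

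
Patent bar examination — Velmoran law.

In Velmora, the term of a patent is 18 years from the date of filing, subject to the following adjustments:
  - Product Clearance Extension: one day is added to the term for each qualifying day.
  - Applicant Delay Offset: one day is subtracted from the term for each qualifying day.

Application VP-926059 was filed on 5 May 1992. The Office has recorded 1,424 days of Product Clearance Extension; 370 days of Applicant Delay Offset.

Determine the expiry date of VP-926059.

2013-03-24

Base term: filing date + 18 years → 5 May 2010.
Product Clearance Extension: +1424 days → 29 March 2014.
Applicant Delay Offset: −370 days → 24 March 2013.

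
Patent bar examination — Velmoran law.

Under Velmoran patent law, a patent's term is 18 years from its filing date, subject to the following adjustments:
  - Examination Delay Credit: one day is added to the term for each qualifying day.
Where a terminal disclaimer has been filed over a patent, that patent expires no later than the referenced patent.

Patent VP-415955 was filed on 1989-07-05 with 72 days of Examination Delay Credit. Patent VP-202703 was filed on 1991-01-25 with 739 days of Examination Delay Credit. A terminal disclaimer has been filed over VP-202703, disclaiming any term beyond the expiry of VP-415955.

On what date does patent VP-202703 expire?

Natural term of VP-202703:
  Base: filing + 18 years → 25 January 2009.
  Examination Delay Credit: +739 days → 3 February 2011.
Expiry of referenced patent VP-415955:
  Base: filing + 18 years → 5 July 2007.
  Examination Delay Credit: +72 days → 15 September 2007.
Terminal disclaimer: VP-202703 expires on the earlier of 3 February 2011 and 15 September 2007.

September 15, 2007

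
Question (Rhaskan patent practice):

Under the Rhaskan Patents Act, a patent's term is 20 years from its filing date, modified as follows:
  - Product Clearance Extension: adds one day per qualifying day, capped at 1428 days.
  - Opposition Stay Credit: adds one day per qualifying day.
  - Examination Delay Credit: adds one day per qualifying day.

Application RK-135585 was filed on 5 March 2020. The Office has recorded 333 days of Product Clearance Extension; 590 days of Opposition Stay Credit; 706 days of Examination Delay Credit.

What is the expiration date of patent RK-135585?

2044-08-20

Base term: filing date + 20 years → 5 March 2040.
Product Clearance Extension: 333 days (within the 1428-day cap) → +333 days → 1 February 2041.
Opposition Stay Credit: +590 days → 14 September 2042.
Examination Delay Credit: +706 days → 20 August 2044.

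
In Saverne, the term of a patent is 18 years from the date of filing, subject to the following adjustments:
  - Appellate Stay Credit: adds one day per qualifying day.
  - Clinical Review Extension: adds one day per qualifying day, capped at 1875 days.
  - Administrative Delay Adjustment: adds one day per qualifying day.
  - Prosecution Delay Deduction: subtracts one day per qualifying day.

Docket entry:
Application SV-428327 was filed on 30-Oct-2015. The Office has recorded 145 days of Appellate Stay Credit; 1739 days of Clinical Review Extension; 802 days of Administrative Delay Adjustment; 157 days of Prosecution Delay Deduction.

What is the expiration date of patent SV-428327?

2040-10-02

Base term: filing date + 18 years → 30 October 2033.
Appellate Stay Credit: +145 days → 24 March 2034.
Clinical Review Extension: 1739 days (within the 1875-day cap) → +1739 days → 27 December 2038.
Administrative Delay Adjustment: +802 days → 8 March 2041.
Prosecution Delay Deduction: −157 days → 2 October 2040.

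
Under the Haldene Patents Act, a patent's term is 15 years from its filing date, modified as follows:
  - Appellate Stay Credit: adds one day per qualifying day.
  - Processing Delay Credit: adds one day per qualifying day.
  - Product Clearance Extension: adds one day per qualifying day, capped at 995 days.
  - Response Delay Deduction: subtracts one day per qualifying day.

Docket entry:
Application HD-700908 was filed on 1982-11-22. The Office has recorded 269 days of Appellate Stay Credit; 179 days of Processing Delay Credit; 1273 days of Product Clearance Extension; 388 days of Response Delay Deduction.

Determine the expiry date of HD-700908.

October 12, 2000

Base term: filing date + 15 years → 22 November 1997.
Appellate Stay Credit: +269 days → 18 August 1998.
Processing Delay Credit: +179 days → 13 February 1999.
Product Clearance Extension: 1273 days claimed exceeds the 995-day cap, so +995 days → 4 November 2001.
Response Delay Deduction: −388 days → 12 October 2000.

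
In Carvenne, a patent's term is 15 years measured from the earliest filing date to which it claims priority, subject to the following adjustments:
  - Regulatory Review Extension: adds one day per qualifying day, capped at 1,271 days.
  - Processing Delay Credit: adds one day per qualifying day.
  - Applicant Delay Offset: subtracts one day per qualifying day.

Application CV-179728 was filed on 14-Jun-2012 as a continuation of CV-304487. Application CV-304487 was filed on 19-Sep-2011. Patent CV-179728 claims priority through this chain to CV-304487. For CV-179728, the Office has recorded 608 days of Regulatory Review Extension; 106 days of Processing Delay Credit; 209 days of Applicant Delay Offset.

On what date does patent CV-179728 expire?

Earliest priority filing: 19 September 2011.
Base term: 19 September 2011 + 15 years → 19 September 2026.
Regulatory Review Extension: 608 days (within the 1271-day cap) → +608 days → 19 May 2028.
Processing Delay Credit: +106 days → 2 September 2028.
Applicant Delay Offset: −209 days → 6 February 2028.

2028-02-06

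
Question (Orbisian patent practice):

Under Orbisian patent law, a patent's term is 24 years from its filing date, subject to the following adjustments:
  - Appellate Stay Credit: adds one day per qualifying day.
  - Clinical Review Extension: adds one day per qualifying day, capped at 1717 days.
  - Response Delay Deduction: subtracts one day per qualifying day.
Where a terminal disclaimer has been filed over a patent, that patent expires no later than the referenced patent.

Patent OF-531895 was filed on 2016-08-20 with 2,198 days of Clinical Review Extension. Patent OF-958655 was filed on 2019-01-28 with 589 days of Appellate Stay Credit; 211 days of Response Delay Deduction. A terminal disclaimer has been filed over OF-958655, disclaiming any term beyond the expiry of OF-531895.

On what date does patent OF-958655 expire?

2044-02-10

Natural term of OF-958655:
  Base: filing + 24 years → 28 January 2043.
  Appellate Stay Credit: +589 days → 8 September 2044.
  Response Delay Deduction: −211 days → 10 February 2044.
Expiry of referenced patent OF-531895:
  Base: filing + 24 years → 20 August 2040.
  Clinical Review Extension: 2198 days claimed exceeds the 1717-day cap, so +1717 days → 3 May 2045.
Terminal disclaimer: OF-958655 expires on the earlier of 10 February 2044 and 3 May 2045.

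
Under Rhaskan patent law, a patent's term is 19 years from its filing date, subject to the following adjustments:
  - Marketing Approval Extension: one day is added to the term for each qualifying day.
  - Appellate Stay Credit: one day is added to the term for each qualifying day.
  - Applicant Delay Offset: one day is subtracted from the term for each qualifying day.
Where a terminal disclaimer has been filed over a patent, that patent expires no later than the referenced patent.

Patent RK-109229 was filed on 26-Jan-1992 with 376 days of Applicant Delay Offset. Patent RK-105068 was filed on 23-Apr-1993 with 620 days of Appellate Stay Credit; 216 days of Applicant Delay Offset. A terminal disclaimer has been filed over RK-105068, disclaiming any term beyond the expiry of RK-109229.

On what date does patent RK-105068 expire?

Natural term of RK-105068:
  Base: filing + 19 years → 23 April 2012.
  Appellate Stay Credit: +620 days → 3 January 2014.
  Applicant Delay Offset: −216 days → 1 June 2013.
Expiry of referenced patent RK-109229:
  Base: filing + 19 years → 26 January 2011.
  Applicant Delay Offset: −376 days → 15 January 2010.
Terminal disclaimer: RK-105068 expires on the earlier of 1 June 2013 and 15 January 2010.

January 15, 2010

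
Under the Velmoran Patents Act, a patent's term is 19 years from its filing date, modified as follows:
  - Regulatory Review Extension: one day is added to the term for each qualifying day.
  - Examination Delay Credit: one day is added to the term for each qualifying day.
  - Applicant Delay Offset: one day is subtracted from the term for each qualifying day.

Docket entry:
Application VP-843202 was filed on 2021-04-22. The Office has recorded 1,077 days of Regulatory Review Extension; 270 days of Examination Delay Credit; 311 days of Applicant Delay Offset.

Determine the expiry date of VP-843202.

2043-02-22

Base term: filing date + 19 years → 22 April 2040.
Regulatory Review Extension: +1077 days → 4 April 2043.
Examination Delay Credit: +270 days → 30 December 2043.
Applicant Delay Offset: −311 days → 22 February 2043.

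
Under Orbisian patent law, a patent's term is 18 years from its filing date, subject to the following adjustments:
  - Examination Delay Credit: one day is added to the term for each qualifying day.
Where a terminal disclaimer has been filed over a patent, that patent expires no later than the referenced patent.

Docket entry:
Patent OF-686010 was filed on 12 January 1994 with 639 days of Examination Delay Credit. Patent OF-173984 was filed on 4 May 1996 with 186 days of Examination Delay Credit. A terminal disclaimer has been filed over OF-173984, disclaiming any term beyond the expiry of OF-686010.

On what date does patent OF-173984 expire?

Natural term of OF-173984:
  Base: filing + 18 years → 4 May 2014.
  Examination Delay Credit: +186 days → 6 November 2014.
Expiry of referenced patent OF-686010:
  Base: filing + 18 years → 12 January 2012.
  Examination Delay Credit: +639 days → 12 October 2013.
Terminal disclaimer: OF-173984 expires on the earlier of 6 November 2014 and 12 October 2013.

October 12, 2013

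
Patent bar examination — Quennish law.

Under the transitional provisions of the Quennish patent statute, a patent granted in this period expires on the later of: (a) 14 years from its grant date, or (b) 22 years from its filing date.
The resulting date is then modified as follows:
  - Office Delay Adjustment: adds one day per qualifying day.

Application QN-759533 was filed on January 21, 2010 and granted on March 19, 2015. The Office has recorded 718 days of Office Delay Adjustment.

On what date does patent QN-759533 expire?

(a) grant + 14 years → 19 March 2029.
(b) filing + 22 years → 21 January 2032.
Later of the two: 21 January 2032.
Office Delay Adjustment: +718 days → 8 January 2034.

2034-01-08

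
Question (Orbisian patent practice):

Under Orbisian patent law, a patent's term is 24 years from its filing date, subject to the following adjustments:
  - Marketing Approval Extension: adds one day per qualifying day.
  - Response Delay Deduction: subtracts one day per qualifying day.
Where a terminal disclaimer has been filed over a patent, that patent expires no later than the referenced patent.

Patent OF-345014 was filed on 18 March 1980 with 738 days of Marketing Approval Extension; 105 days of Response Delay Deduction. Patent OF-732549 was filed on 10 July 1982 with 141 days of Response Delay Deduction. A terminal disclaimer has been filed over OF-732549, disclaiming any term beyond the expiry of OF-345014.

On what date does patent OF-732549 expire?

December 11, 2005

Natural term of OF-732549:
  Base: filing + 24 years → 10 July 2006.
  Response Delay Deduction: −141 days → 19 February 2006.
Expiry of referenced patent OF-345014:
  Base: filing + 24 years → 18 March 2004.
  Marketing Approval Extension: +738 days → 26 March 2006.
  Response Delay Deduction: −105 days → 11 December 2005.
Terminal disclaimer: OF-732549 expires on the earlier of 19 February 2006 and 11 December 2005.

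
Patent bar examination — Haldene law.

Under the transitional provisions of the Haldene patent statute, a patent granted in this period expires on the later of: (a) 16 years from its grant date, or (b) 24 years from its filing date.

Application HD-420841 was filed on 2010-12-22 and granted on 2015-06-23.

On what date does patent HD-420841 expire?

(a) grant + 16 years → 23 June 2031.
(b) filing + 24 years → 22 December 2034.
Later of the two: 22 December 2034.

2034-12-22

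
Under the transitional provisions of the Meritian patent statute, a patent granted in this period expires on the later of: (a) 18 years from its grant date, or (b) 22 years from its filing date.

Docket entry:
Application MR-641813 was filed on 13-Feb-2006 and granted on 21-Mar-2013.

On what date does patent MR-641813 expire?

(a) grant + 18 years → 21 March 2031.
(b) filing + 22 years → 13 February 2028.
Later of the two: 21 March 2031.

2031-03-21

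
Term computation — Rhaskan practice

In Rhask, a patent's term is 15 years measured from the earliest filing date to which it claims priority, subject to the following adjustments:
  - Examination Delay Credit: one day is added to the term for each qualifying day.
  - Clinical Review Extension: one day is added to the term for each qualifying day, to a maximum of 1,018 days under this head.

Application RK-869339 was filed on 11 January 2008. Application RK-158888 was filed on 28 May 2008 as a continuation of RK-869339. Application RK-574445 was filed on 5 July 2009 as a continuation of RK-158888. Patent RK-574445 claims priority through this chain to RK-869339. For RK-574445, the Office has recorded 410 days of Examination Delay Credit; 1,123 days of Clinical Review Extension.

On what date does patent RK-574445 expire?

Earliest priority filing: 11 January 2008.
Base term: 11 January 2008 + 15 years → 11 January 2023.
Examination Delay Credit: +410 days → 25 February 2024.
Clinical Review Extension: 1123 days claimed exceeds the 1018-day cap, so +1018 days → 9 December 2026.

December 9, 2026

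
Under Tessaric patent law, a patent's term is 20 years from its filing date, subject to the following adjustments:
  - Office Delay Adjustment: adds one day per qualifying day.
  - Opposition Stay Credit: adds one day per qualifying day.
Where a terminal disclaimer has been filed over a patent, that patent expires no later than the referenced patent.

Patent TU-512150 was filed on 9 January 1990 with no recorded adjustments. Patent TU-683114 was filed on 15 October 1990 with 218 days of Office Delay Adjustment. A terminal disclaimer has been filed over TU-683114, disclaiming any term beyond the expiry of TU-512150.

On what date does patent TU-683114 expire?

Natural term of TU-683114:
  Base: filing + 20 years → 15 October 2010.
  Office Delay Adjustment: +218 days → 21 May 2011.
Expiry of referenced patent TU-512150:
  Base: filing + 20 years → 9 January 2010.
Terminal disclaimer: TU-683114 expires on the earlier of 21 May 2011 and 9 January 2010.

January 9, 2010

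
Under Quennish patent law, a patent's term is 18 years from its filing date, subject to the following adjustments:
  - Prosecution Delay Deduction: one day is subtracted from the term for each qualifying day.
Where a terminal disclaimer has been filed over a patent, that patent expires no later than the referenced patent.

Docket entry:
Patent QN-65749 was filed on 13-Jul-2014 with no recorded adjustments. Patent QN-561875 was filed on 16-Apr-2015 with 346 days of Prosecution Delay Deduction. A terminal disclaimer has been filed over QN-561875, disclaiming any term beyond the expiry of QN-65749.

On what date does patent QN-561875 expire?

May 5, 2032

Natural term of QN-561875:
  Base: filing + 18 years → 16 April 2033.
  Prosecution Delay Deduction: −346 days → 5 May 2032.
Expiry of referenced patent QN-65749:
  Base: filing + 18 years → 13 July 2032.
Terminal disclaimer: QN-561875 expires on the earlier of 5 May 2032 and 13 July 2032.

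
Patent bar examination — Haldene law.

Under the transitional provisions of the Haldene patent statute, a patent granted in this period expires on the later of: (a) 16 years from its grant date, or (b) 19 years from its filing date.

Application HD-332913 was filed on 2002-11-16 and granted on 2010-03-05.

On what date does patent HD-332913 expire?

2026-03-05

(a) grant + 16 years → 5 March 2026.
(b) filing + 19 years → 16 November 2021.
Later of the two: 5 March 2026.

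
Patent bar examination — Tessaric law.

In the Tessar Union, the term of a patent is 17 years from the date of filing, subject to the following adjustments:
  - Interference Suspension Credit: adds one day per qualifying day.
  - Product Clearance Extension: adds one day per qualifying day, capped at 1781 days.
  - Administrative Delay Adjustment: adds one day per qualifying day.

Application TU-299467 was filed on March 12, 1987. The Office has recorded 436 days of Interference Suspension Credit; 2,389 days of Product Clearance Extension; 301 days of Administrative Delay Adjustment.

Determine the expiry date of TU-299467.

2011-02-02

Base term: filing date + 17 years → 12 March 2004.
Interference Suspension Credit: +436 days → 22 May 2005.
Product Clearance Extension: 2389 days claimed exceeds the 1781-day cap, so +1781 days → 7 April 2010.
Administrative Delay Adjustment: +301 days → 2 February 2011.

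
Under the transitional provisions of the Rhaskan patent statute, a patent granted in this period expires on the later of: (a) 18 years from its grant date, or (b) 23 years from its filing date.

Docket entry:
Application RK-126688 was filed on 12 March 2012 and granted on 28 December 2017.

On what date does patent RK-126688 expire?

December 28, 2035

(a) grant + 18 years → 28 December 2035.
(b) filing + 23 years → 12 March 2035.
Later of the two: 28 December 2035.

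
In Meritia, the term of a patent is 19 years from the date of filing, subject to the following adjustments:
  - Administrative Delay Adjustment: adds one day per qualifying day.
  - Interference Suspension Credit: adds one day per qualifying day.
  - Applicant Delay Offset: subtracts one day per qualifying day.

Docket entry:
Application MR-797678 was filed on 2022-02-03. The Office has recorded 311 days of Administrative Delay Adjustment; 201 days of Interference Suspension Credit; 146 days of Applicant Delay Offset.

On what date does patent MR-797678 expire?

Base term: filing date + 19 years → 3 February 2041.
Administrative Delay Adjustment: +311 days → 11 December 2041.
Interference Suspension Credit: +201 days → 30 June 2042.
Applicant Delay Offset: −146 days → 4 February 2042.

February 4, 2042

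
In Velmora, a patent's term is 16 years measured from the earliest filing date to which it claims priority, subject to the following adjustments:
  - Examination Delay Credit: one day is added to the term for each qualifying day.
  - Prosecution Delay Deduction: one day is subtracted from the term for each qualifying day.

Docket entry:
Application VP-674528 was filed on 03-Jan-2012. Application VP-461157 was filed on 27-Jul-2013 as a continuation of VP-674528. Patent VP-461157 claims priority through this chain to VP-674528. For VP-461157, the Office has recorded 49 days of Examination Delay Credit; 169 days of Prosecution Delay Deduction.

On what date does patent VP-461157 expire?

Earliest priority filing: 3 January 2012.
Base term: 3 January 2012 + 16 years → 3 January 2028.
Examination Delay Credit: +49 days → 21 February 2028.
Prosecution Delay Deduction: −169 days → 5 September 2027.

September 5, 2027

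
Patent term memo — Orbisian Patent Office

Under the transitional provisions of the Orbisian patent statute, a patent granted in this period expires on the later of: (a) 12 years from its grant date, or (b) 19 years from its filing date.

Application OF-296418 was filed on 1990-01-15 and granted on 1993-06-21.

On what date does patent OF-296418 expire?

2009-01-15

(a) grant + 12 years → 21 June 2005.
(b) filing + 19 years → 15 January 2009.
Later of the two: 15 January 2009.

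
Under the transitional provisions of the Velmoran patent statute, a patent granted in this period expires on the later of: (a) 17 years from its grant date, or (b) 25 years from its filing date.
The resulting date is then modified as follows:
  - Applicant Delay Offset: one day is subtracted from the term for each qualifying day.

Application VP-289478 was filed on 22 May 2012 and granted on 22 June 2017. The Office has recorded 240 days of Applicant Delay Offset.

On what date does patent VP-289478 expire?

(a) grant + 17 years → 22 June 2034.
(b) filing + 25 years → 22 May 2037.
Later of the two: 22 May 2037.
Applicant Delay Offset: −240 days → 24 September 2036.

September 24, 2036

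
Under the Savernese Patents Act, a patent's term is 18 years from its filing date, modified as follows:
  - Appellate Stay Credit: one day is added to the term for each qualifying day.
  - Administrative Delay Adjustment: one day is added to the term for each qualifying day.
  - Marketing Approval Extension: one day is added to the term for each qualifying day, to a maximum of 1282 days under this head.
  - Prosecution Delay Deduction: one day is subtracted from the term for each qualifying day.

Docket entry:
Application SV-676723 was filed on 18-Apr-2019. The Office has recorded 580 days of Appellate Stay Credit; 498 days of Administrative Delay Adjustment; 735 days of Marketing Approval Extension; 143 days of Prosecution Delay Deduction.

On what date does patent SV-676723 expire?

Base term: filing date + 18 years → 18 April 2037.
Appellate Stay Credit: +580 days → 19 November 2038.
Administrative Delay Adjustment: +498 days → 31 March 2040.
Marketing Approval Extension: 735 days (within the 1282-day cap) → +735 days → 5 April 2042.
Prosecution Delay Deduction: −143 days → 13 November 2041.

November 13, 2041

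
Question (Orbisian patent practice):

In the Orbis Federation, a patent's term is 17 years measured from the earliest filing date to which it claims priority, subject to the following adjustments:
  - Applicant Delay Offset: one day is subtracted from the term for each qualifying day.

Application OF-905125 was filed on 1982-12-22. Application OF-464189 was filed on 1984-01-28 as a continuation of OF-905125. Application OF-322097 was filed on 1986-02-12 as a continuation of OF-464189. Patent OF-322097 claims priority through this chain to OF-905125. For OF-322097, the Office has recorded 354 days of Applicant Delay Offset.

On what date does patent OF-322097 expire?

Earliest priority filing: 22 December 1982.
Base term: 22 December 1982 + 17 years → 22 December 1999.
Applicant Delay Offset: −354 days → 2 January 1999.

January 2, 1999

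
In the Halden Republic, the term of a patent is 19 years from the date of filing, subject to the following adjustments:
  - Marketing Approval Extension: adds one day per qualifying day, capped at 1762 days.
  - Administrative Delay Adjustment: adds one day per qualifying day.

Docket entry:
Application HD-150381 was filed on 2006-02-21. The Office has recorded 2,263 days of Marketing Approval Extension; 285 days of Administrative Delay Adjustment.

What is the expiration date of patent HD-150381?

Base term: filing date + 19 years → 21 February 2025.
Marketing Approval Extension: 2263 days claimed exceeds the 1762-day cap, so +1762 days → 19 December 2029.
Administrative Delay Adjustment: +285 days → 30 September 2030.

September 30, 2030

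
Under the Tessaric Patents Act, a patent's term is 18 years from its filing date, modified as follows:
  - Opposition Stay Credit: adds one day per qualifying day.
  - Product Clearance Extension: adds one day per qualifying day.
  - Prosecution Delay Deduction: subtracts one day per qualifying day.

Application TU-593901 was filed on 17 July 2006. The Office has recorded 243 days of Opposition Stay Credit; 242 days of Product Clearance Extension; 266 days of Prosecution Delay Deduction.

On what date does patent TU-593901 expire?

Base term: filing date + 18 years → 17 July 2024.
Opposition Stay Credit: +243 days → 17 March 2025.
Product Clearance Extension: +242 days → 14 November 2025.
Prosecution Delay Deduction: −266 days → 21 February 2025.

2025-02-21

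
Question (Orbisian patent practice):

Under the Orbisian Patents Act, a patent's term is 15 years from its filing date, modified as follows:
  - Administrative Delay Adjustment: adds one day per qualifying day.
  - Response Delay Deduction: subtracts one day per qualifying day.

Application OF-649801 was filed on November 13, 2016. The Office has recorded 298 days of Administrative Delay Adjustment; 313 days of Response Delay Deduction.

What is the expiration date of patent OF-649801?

Base term: filing date + 15 years → 13 November 2031.
Administrative Delay Adjustment: +298 days → 6 September 2032.
Response Delay Deduction: −313 days → 29 October 2031.

October 29, 2031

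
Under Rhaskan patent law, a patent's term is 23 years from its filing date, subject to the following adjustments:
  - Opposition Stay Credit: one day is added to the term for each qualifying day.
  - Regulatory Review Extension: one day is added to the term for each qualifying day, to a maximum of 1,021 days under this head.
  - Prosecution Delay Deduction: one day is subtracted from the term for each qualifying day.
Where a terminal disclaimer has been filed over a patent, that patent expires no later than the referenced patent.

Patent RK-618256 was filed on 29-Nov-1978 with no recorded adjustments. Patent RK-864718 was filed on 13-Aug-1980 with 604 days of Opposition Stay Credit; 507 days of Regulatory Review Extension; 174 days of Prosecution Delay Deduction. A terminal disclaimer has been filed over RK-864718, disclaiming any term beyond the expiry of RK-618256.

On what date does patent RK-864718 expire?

Natural term of RK-864718:
  Base: filing + 23 years → 13 August 2003.
  Opposition Stay Credit: +604 days → 8 April 2005.
  Regulatory Review Extension: 507 days (within the 1021-day cap) → +507 days → 28 August 2006.
  Prosecution Delay Deduction: −174 days → 7 March 2006.
Expiry of referenced patent RK-618256:
  Base: filing + 23 years → 29 November 2001.
Terminal disclaimer: RK-864718 expires on the earlier of 7 March 2006 and 29 November 2001.

2001-11-29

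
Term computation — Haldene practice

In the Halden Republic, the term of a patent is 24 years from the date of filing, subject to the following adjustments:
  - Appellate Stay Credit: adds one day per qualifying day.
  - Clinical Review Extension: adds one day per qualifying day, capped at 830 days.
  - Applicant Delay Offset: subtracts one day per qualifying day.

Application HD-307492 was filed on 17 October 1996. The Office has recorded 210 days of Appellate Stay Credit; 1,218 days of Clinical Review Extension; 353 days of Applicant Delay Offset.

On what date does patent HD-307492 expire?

Base term: filing date + 24 years → 17 October 2020.
Appellate Stay Credit: +210 days → 15 May 2021.
Clinical Review Extension: 1218 days claimed exceeds the 830-day cap, so +830 days → 23 August 2023.
Applicant Delay Offset: −353 days → 4 September 2022.

2022-09-04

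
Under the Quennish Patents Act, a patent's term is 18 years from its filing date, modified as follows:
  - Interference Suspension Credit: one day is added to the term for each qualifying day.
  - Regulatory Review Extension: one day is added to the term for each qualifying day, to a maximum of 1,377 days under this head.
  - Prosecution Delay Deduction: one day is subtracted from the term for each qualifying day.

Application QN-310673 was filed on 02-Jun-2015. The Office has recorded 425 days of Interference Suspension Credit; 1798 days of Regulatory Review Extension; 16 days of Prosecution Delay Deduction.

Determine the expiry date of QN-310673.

Base term: filing date + 18 years → 2 June 2033.
Interference Suspension Credit: +425 days → 1 August 2034.
Regulatory Review Extension: 1798 days claimed exceeds the 1377-day cap, so +1377 days → 9 May 2038.
Prosecution Delay Deduction: −16 days → 23 April 2038.

April 23, 2038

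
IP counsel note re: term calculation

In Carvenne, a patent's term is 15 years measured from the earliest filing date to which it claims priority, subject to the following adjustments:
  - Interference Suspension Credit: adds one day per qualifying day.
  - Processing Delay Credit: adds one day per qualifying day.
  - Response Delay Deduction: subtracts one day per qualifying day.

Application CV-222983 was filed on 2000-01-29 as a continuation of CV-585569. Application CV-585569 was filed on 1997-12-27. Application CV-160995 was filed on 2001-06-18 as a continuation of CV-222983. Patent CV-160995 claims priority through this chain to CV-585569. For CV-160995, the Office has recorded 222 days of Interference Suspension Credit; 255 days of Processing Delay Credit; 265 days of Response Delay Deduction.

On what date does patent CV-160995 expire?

July 27, 2013

Earliest priority filing: 27 December 1997.
Base term: 27 December 1997 + 15 years → 27 December 2012.
Interference Suspension Credit: +222 days → 6 August 2013.
Processing Delay Credit: +255 days → 18 April 2014.
Response Delay Deduction: −265 days → 27 July 2013.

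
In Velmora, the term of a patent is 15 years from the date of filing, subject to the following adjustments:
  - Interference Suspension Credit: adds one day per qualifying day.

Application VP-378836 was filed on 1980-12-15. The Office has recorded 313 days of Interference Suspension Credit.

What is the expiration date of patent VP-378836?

Base term: filing date + 15 years → 15 December 1995.
Interference Suspension Credit: +313 days → 23 October 1996.

October 23, 1996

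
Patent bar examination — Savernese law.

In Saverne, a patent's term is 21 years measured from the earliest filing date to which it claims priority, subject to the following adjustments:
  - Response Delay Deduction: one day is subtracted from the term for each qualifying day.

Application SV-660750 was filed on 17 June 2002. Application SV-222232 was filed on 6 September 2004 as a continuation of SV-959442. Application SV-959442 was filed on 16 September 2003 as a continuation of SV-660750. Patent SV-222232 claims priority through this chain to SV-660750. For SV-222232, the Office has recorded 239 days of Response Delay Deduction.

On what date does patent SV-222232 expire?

October 21, 2022

Earliest priority filing: 17 June 2002.
Base term: 17 June 2002 + 21 years → 17 June 2023.
Response Delay Deduction: −239 days → 21 October 2022.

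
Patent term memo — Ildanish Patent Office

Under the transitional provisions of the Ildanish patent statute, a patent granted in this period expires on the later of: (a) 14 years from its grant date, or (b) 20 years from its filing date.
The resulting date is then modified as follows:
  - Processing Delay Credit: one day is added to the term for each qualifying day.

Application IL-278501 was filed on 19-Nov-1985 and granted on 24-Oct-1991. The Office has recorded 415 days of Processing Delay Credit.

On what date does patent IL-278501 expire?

(a) grant + 14 years → 24 October 2005.
(b) filing + 20 years → 19 November 2005.
Later of the two: 19 November 2005.
Processing Delay Credit: +415 days → 8 January 2007.

2007-01-08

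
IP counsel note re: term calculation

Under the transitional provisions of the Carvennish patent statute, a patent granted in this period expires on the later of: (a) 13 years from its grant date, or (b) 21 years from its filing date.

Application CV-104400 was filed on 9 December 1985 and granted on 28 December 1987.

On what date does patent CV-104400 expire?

December 9, 2006

(a) grant + 13 years → 28 December 2000.
(b) filing + 21 years → 9 December 2006.
Later of the two: 9 December 2006.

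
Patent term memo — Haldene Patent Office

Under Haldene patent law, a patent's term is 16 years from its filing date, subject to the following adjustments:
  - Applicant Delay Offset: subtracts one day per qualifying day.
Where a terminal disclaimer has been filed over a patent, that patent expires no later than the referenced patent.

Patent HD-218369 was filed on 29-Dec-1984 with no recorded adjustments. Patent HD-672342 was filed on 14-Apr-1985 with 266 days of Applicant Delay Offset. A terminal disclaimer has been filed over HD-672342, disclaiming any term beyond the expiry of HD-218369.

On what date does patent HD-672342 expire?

Natural term of HD-672342:
  Base: filing + 16 years → 14 April 2001.
  Applicant Delay Offset: −266 days → 22 July 2000.
Expiry of referenced patent HD-218369:
  Base: filing + 16 years → 29 December 2000.
Terminal disclaimer: HD-672342 expires on the earlier of 22 July 2000 and 29 December 2000.

July 22, 2000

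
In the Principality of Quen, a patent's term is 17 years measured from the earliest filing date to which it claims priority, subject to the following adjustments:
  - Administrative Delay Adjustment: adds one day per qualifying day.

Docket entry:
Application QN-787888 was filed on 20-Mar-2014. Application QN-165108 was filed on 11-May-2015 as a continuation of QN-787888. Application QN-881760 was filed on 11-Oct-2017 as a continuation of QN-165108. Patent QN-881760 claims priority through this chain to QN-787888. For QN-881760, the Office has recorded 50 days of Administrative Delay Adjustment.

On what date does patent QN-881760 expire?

Earliest priority filing: 20 March 2014.
Base term: 20 March 2014 + 17 years → 20 March 2031.
Administrative Delay Adjustment: +50 days → 9 May 2031.

May 9, 2031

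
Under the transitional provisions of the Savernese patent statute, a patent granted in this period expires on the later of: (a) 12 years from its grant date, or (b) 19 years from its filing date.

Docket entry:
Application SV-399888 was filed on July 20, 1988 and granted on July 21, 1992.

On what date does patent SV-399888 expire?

July 20, 2007

(a) grant + 12 years → 21 July 2004.
(b) filing + 19 years → 20 July 2007.
Later of the two: 20 July 2007.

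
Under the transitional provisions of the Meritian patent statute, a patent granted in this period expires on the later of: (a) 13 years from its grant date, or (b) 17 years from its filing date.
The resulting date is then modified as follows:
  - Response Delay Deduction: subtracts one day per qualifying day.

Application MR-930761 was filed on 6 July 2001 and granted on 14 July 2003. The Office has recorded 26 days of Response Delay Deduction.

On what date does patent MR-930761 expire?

2018-06-10

(a) grant + 13 years → 14 July 2016.
(b) filing + 17 years → 6 July 2018.
Later of the two: 6 July 2018.
Response Delay Deduction: −26 days → 10 June 2018.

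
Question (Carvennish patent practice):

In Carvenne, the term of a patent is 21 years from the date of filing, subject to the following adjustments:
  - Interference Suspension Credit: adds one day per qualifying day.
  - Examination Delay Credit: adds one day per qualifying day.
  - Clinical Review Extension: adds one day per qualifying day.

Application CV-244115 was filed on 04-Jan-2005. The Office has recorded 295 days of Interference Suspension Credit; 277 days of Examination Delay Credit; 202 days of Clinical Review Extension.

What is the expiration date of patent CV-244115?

February 17, 2028

Base term: filing date + 21 years → 4 January 2026.
Interference Suspension Credit: +295 days → 26 October 2026.
Examination Delay Credit: +277 days → 30 July 2027.
Clinical Review Extension: +202 days → 17 February 2028.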